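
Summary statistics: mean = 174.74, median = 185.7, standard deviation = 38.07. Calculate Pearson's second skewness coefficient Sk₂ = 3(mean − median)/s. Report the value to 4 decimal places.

Sk₂ = 3(174.74 − 185.7) / 38.07 = 3 × -10.9600 / 38.07
    = -32.8800 / 38.07 ≈ -0.8637

-0.8637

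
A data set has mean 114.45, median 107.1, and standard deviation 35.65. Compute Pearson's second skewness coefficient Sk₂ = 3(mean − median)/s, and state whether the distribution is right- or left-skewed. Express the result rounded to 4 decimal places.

0.6185, right-skewed

Sk₂ = 3(114.45 − 107.1) / 35.65 = 3 × 7.3500 / 35.65
    = 22.0500 / 35.65 ≈ 0.6185
Sk₂ > 0 ⇒ mean > median ⇒ right-skewed (positive skew).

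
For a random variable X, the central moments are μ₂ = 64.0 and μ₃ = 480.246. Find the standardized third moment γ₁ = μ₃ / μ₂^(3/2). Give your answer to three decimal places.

0.938

σ = √μ₂ = √64.0 = 8.00000
σ³ = μ₂^(3/2) = 512.00000
γ₁ = μ₃/σ³ = 480.246 / 512.00000 ≈ 0.938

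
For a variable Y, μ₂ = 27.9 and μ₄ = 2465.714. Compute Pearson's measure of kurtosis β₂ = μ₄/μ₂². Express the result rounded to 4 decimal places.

3.1676

μ₂² = 27.9² = 778.41000
μ₄/μ₂² = 2465.714 / 778.41000 = 3.16763
β₂ ≈ 3.1676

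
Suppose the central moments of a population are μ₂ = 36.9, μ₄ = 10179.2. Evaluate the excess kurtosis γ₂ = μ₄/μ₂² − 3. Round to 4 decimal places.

4.4759

μ₂² = 36.9² = 1361.61000
μ₄/μ₂² = 10179.2 / 1361.61000 = 7.47586
γ₂ = 7.47586 − 3 ≈ 4.4759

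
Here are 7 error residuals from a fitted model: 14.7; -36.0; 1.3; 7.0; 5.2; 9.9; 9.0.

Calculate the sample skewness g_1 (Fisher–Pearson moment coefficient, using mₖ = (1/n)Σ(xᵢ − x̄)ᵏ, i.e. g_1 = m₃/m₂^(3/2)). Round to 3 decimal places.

x̄ = (14.7 - 36.0 + 1.3 + 7.0 + 5.2 + 9.9 + 9.0) / 7 = 1.5857
deviations (xᵢ − x̄): 13.1143, -37.5857, -0.2857, 5.4143, 3.6143, 8.3143, 7.4143
Σ(xᵢ − x̄)² = 1751.2286 ⇒ m₂ = 1751.2286/7 = 250.17551
Σ(xᵢ − x̄)³ = -49653.1283 ⇒ m₃ = -49653.1283/7 = -7093.30405
m₂^(3/2) = 250.17551^(1.5) = 3957.01040
g_1 = m₃ / m₂^(3/2) = -7093.30405 / 3957.01040 ≈ -1.793

-1.793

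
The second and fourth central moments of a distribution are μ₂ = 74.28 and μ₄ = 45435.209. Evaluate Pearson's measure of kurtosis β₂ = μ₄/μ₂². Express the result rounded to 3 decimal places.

μ₂² = 74.28² = 5517.51840
μ₄/μ₂² = 45435.209 / 5517.51840 = 8.23472
β₂ ≈ 8.235

8.235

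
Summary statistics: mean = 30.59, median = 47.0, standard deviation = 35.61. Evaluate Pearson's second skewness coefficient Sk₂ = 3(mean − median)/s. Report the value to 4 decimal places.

Sk₂ = 3(30.59 − 47.0) / 35.61 = 3 × -16.4100 / 35.61
    = -49.2300 / 35.61 ≈ -1.3825

-1.3825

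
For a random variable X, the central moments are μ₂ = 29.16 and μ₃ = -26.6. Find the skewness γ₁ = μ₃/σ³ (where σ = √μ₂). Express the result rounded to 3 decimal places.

σ = √μ₂ = √29.16 = 5.40000
σ³ = μ₂^(3/2) = 157.46400
γ₁ = μ₃/σ³ = -26.6 / 157.46400 ≈ -0.169

-0.169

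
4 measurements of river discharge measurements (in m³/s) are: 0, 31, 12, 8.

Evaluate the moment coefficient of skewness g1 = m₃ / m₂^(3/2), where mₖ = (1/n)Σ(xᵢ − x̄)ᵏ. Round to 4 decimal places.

x̄ = (0 + 31 + 12 + 8) / 4 = 12.7500
deviations (xᵢ − x̄): -12.7500, 18.2500, -0.7500, -4.7500
Σ(xᵢ − x̄)² = 518.7500 ⇒ m₂ = 518.7500/4 = 129.68750
Σ(xᵢ − x̄)³ = 3898.1250 ⇒ m₃ = 3898.1250/4 = 974.53125
m₂^(3/2) = 129.68750^(1.5) = 1476.88669
g1 = m₃ / m₂^(3/2) = 974.53125 / 1476.88669 ≈ 0.6599

0.6599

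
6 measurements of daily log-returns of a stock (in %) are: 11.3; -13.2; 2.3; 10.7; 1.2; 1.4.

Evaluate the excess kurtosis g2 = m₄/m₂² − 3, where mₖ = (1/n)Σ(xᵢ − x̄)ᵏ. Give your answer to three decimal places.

-0.327

x̄ = 2.2833
Σ(xᵢ − x̄)² = 393.8283 ⇒ m₂ = 65.63806
Σ(xᵢ − x̄)⁴ = 69102.2706 ⇒ m₄ = 11517.04510
m₂² = 4308.35434
g2 = m₄/m₂² − 3 = 2.67319 − 3 ≈ -0.327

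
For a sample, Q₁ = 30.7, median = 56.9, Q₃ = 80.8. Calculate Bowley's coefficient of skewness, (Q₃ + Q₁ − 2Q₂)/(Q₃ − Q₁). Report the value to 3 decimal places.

-0.046

numerator: Q₃ + Q₁ − 2Q₂ = 80.8 + 30.7 − 2×56.9 = -2.3000
denominator: Q₃ − Q₁ = 80.8 − 30.7 = 50.1000
Bowley skewness = -2.3000 / 50.1000 ≈ -0.046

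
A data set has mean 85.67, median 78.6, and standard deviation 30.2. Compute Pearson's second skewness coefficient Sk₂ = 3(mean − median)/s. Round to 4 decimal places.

0.7023

Sk₂ = 3(85.67 − 78.6) / 30.2 = 3 × 7.0700 / 30.2
    = 21.2100 / 30.2 ≈ 0.7023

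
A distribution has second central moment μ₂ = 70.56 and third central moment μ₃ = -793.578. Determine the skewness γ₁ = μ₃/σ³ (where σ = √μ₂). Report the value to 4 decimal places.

σ = √μ₂ = √70.56 = 8.40000
σ³ = μ₂^(3/2) = 592.70400
γ₁ = μ₃/σ³ = -793.578 / 592.70400 ≈ -1.3389

-1.3389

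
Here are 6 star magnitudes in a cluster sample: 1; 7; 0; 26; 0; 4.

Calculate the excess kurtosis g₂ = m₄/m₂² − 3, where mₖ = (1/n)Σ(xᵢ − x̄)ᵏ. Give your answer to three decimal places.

0.668

x̄ = 6.3333
Σ(xᵢ − x̄)² = 501.3333 ⇒ m₂ = 83.55556
Σ(xᵢ − x̄)⁴ = 153653.7778 ⇒ m₄ = 25608.96296
m₂² = 6981.53086
g₂ = m₄/m₂² − 3 = 3.66810 − 3 ≈ 0.668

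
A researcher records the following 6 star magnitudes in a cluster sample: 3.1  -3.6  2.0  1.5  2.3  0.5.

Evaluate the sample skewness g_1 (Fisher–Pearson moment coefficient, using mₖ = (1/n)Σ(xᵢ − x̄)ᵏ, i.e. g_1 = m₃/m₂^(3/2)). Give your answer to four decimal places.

x̄ = (3.1 - 3.6 + 2.0 + 1.5 + 2.3 + 0.5) / 6 = 0.9667
deviations (xᵢ − x̄): 2.1333, -4.5667, 1.0333, 0.5333, 1.3333, -0.4667
Σ(xᵢ − x̄)² = 28.7533 ⇒ m₂ = 28.7533/6 = 4.79222
Σ(xᵢ − x̄)³ = -82.0024 ⇒ m₃ = -82.0024/6 = -13.66707
m₂^(3/2) = 4.79222^(1.5) = 10.49072
g_1 = m₃ / m₂^(3/2) = -13.66707 / 10.49072 ≈ -1.3028

-1.3028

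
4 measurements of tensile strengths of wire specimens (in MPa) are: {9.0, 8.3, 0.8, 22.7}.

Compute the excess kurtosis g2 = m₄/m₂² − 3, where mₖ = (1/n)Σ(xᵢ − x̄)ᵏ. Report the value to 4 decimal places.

-0.9312

x̄ = 10.2000
Σ(xᵢ − x̄)² = 249.6600 ⇒ m₂ = 62.41500
Σ(xᵢ − x̄)⁴ = 32236.6578 ⇒ m₄ = 8059.16445
m₂² = 3895.63222
g2 = m₄/m₂² − 3 = 2.06877 − 3 ≈ -0.9312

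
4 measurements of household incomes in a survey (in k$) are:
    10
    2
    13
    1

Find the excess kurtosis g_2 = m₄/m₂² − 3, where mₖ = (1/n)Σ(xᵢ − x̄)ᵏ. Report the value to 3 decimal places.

x̄ = 6.5000
Σ(xᵢ − x̄)² = 105.0000 ⇒ m₂ = 26.25000
Σ(xᵢ − x̄)⁴ = 3260.2500 ⇒ m₄ = 815.06250
m₂² = 689.06250
g_2 = m₄/m₂² − 3 = 1.18286 − 3 ≈ -1.817

-1.817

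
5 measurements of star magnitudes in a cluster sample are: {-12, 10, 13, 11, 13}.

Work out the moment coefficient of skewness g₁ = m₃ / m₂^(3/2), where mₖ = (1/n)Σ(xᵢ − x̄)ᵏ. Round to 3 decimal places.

-1.445

x̄ = (-12 + 10 + 13 + 11 + 13) / 5 = 7.0000
deviations (xᵢ − x̄): -19.0000, 3.0000, 6.0000, 4.0000, 6.0000
Σ(xᵢ − x̄)² = 458.0000 ⇒ m₂ = 458.0000/5 = 91.60000
Σ(xᵢ − x̄)³ = -6336.0000 ⇒ m₃ = -6336.0000/5 = -1267.20000
m₂^(3/2) = 91.60000^(1.5) = 876.68426
g₁ = m₃ / m₂^(3/2) = -1267.20000 / 876.68426 ≈ -1.445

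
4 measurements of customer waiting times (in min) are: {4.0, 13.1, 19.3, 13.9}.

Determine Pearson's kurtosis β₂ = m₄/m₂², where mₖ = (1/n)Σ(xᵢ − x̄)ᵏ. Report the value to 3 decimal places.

2.044

x̄ = 12.5750
Σ(xᵢ − x̄)² = 120.7875 ⇒ m₂ = 30.19688
Σ(xᵢ − x̄)⁴ = 7455.2682 ⇒ m₄ = 1863.81704
m₂² = 911.85126
β₂ = m₄/m₂² = 1863.81704 / 911.85126 ≈ 2.044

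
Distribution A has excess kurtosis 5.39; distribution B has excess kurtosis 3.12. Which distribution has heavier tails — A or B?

A

Higher excess kurtosis ⇒ heavier tails relative to the normal distribution.
5.39 vs 3.12: the larger is 5.39, so A has heavier tails.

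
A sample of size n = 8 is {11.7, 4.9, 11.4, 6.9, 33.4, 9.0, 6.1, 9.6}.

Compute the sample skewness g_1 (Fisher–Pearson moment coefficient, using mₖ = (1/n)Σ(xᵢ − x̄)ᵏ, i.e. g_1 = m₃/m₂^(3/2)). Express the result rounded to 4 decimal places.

x̄ = (11.7 + 4.9 + 11.4 + 6.9 + 33.4 + 9.0 + 6.1 + 9.6) / 8 = 11.6250
deviations (xᵢ − x̄): 0.0750, -6.7250, -0.2250, -4.7250, 21.7750, -2.6250, -5.5250, -2.0250
Σ(xᵢ − x̄)² = 583.2750 ⇒ m₂ = 583.2750/8 = 72.90938
Σ(xᵢ − x̄)³ = 9719.9422 ⇒ m₃ = 9719.9422/8 = 1214.99278
m₂^(3/2) = 72.90938^(1.5) = 622.55118
g_1 = m₃ / m₂^(3/2) = 1214.99278 / 622.55118 ≈ 1.9516

1.9516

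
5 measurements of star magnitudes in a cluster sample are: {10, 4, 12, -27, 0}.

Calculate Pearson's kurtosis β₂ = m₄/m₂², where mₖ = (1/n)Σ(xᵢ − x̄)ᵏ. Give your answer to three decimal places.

x̄ = -0.2000
Σ(xᵢ − x̄)² = 988.8000 ⇒ m₂ = 197.76000
Σ(xᵢ − x̄)⁴ = 549157.5360 ⇒ m₄ = 109831.50720
m₂² = 39109.01760
β₂ = m₄/m₂² = 109831.50720 / 39109.01760 ≈ 2.808

2.808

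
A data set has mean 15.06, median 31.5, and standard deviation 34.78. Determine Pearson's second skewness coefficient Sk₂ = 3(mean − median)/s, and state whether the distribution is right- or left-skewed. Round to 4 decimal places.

Sk₂ = 3(15.06 − 31.5) / 34.78 = 3 × -16.4400 / 34.78
    = -49.3200 / 34.78 ≈ -1.4181
Sk₂ < 0 ⇒ mean < median ⇒ left-skewed (negative skew).

-1.4181, left-skewed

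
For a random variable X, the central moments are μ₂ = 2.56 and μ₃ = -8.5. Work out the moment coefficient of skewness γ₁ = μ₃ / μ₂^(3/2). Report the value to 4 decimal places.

-2.0752

σ = √μ₂ = √2.56 = 1.60000
σ³ = μ₂^(3/2) = 4.09600
γ₁ = μ₃/σ³ = -8.5 / 4.09600 ≈ -2.0752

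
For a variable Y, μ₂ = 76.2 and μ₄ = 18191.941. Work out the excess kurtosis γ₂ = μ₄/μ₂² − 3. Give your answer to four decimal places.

μ₂² = 76.2² = 5806.44000
μ₄/μ₂² = 18191.941 / 5806.44000 = 3.13306
γ₂ = 3.13306 − 3 ≈ 0.1331

0.1331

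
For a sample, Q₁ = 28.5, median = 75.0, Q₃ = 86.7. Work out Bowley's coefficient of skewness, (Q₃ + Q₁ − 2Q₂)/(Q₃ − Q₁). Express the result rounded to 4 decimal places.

numerator: Q₃ + Q₁ − 2Q₂ = 86.7 + 28.5 − 2×75.0 = -34.8000
denominator: Q₃ − Q₁ = 86.7 − 28.5 = 58.2000
Bowley skewness = -34.8000 / 58.2000 ≈ -0.5979

-0.5979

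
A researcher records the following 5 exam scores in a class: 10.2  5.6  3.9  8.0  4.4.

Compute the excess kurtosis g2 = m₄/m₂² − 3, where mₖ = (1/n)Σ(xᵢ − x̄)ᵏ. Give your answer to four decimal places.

-1.2782

x̄ = 6.4200
Σ(xᵢ − x̄)² = 27.8880 ⇒ m₂ = 5.57760
Σ(xᵢ − x̄)⁴ = 267.8198 ⇒ m₄ = 53.56395
m₂² = 31.10962
g2 = m₄/m₂² − 3 = 1.72178 − 3 ≈ -1.2782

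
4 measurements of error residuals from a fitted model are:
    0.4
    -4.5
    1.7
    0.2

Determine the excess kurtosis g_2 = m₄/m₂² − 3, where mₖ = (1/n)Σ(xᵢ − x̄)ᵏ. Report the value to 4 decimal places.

-0.7931

x̄ = -0.5500
Σ(xᵢ − x̄)² = 22.1300 ⇒ m₂ = 5.53250
Σ(xᵢ − x̄)⁴ = 270.1978 ⇒ m₄ = 67.54946
m₂² = 30.60856
g_2 = m₄/m₂² − 3 = 2.20688 − 3 ≈ -0.7931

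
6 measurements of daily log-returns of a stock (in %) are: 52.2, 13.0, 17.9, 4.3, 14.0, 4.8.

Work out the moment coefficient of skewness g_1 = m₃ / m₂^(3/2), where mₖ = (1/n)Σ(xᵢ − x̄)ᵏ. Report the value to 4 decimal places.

x̄ = (52.2 + 13.0 + 17.9 + 4.3 + 14.0 + 4.8) / 6 = 17.7000
deviations (xᵢ − x̄): 34.5000, -4.7000, 0.2000, -13.4000, -3.7000, -12.9000
Σ(xᵢ − x̄)² = 1572.0400 ⇒ m₂ = 1572.0400/6 = 262.00667
Σ(xᵢ − x̄)³ = 36356.3640 ⇒ m₃ = 36356.3640/6 = 6059.39400
m₂^(3/2) = 262.00667^(1.5) = 4241.00235
g_1 = m₃ / m₂^(3/2) = 6059.39400 / 4241.00235 ≈ 1.4288

1.4288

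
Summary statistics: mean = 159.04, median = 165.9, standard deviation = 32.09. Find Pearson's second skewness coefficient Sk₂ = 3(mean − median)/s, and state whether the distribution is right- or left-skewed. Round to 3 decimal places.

-0.641, left-skewed

Sk₂ = 3(159.04 − 165.9) / 32.09 = 3 × -6.8600 / 32.09
    = -20.5800 / 32.09 ≈ -0.641
Sk₂ < 0 ⇒ mean < median ⇒ left-skewed (negative skew).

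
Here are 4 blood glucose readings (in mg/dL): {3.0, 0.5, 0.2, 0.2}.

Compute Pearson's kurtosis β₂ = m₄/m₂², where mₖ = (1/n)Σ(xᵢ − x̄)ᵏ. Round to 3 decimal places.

2.303

x̄ = 0.9750
Σ(xᵢ − x̄)² = 5.5275 ⇒ m₂ = 1.38188
Σ(xᵢ − x̄)⁴ = 17.5875 ⇒ m₄ = 4.39688
m₂² = 1.90958
β₂ = m₄/m₂² = 4.39688 / 1.90958 ≈ 2.303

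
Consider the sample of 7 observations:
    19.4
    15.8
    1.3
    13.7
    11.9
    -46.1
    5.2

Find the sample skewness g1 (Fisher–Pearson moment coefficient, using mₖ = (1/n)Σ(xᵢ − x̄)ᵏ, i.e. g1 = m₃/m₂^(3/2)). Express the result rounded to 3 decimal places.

-1.735

x̄ = (19.4 + 15.8 + 1.3 + 13.7 + 11.9 - 46.1 + 5.2) / 7 = 3.0286
deviations (xᵢ − x̄): 16.3714, 12.7714, -1.7286, 10.6714, 8.8714, -49.1286, 2.1714
Σ(xᵢ − x̄)² = 3045.0343 ⇒ m₂ = 3045.0343/7 = 435.00490
Σ(xᵢ − x̄)³ = -110187.9311 ⇒ m₃ = -110187.9311/7 = -15741.13301
m₂^(3/2) = 435.00490^(1.5) = 9072.79756
g1 = m₃ / m₂^(3/2) = -15741.13301 / 9072.79756 ≈ -1.735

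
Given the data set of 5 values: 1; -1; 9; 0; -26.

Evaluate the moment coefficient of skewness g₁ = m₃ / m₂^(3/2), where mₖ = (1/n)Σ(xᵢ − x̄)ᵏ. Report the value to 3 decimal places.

x̄ = (1 - 1 + 9 + 0 - 26) / 5 = -3.4000
deviations (xᵢ − x̄): 4.4000, 2.4000, 12.4000, 3.4000, -22.6000
Σ(xᵢ − x̄)² = 701.2000 ⇒ m₂ = 701.2000/5 = 140.24000
Σ(xᵢ − x̄)³ = -9498.2400 ⇒ m₃ = -9498.2400/5 = -1899.64800
m₂^(3/2) = 140.24000^(1.5) = 1660.76374
g₁ = m₃ / m₂^(3/2) = -1899.64800 / 1660.76374 ≈ -1.144

-1.144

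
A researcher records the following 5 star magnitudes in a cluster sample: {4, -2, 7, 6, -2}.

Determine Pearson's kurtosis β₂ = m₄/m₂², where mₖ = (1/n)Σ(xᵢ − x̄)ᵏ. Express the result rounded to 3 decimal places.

x̄ = 2.6000
Σ(xᵢ − x̄)² = 75.2000 ⇒ m₂ = 15.04000
Σ(xᵢ − x̄)⁴ = 1407.7760 ⇒ m₄ = 281.55520
m₂² = 226.20160
β₂ = m₄/m₂² = 281.55520 / 226.20160 ≈ 1.245

1.245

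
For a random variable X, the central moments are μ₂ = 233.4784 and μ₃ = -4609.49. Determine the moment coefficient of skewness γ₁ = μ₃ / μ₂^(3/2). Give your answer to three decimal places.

σ = √μ₂ = √233.4784 = 15.28000
σ³ = μ₂^(3/2) = 3567.54995
γ₁ = μ₃/σ³ = -4609.49 / 3567.54995 ≈ -1.292

-1.292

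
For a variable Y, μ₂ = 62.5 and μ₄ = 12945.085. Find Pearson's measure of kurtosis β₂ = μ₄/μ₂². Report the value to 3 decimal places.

μ₂² = 62.5² = 3906.25000
μ₄/μ₂² = 12945.085 / 3906.25000 = 3.31394
β₂ ≈ 3.314

3.314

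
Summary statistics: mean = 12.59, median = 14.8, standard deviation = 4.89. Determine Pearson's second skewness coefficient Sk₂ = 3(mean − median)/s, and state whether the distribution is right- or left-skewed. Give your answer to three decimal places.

-1.356, left-skewed

Sk₂ = 3(12.59 − 14.8) / 4.89 = 3 × -2.2100 / 4.89
    = -6.6300 / 4.89 ≈ -1.356
Sk₂ < 0 ⇒ mean < median ⇒ left-skewed (negative skew).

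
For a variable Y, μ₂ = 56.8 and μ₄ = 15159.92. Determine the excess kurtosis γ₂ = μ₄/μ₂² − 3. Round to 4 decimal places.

1.6989

μ₂² = 56.8² = 3226.24000
μ₄/μ₂² = 15159.92 / 3226.24000 = 4.69894
γ₂ = 4.69894 − 3 ≈ 1.6989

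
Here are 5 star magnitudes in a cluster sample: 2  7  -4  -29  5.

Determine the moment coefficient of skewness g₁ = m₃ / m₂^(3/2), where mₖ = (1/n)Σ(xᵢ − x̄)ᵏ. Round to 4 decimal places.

x̄ = (2 + 7 - 4 - 29 + 5) / 5 = -3.8000
deviations (xᵢ − x̄): 5.8000, 10.8000, -0.2000, -25.2000, 8.8000
Σ(xᵢ − x̄)² = 862.8000 ⇒ m₂ = 862.8000/5 = 172.56000
Σ(xᵢ − x̄)³ = -13866.7200 ⇒ m₃ = -13866.7200/5 = -2773.34400
m₂^(3/2) = 172.56000^(1.5) = 2266.78431
g₁ = m₃ / m₂^(3/2) = -2773.34400 / 2266.78431 ≈ -1.2235

-1.2235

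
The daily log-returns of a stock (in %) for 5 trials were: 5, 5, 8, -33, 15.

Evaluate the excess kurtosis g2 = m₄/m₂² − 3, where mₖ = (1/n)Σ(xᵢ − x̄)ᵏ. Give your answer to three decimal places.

x̄ = 0.0000
Σ(xᵢ − x̄)² = 1428.0000 ⇒ m₂ = 285.60000
Σ(xᵢ − x̄)⁴ = 1241892.0000 ⇒ m₄ = 248378.40000
m₂² = 81567.36000
g2 = m₄/m₂² − 3 = 3.04507 − 3 ≈ 0.045

0.045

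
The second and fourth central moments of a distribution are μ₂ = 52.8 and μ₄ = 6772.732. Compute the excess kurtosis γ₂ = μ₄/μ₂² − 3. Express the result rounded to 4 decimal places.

μ₂² = 52.8² = 2787.84000
μ₄/μ₂² = 6772.732 / 2787.84000 = 2.42938
γ₂ = 2.42938 − 3 ≈ -0.5706

-0.5706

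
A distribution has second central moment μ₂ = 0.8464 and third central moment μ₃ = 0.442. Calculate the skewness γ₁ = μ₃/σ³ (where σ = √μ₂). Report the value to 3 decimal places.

σ = √μ₂ = √0.8464 = 0.92000
σ³ = μ₂^(3/2) = 0.77869
γ₁ = μ₃/σ³ = 0.442 / 0.77869 ≈ 0.568

0.568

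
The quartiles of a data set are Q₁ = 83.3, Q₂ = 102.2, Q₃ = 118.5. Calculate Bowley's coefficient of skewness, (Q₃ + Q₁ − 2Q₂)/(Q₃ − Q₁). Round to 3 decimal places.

-0.074

numerator: Q₃ + Q₁ − 2Q₂ = 118.5 + 83.3 − 2×102.2 = -2.6000
denominator: Q₃ − Q₁ = 118.5 − 83.3 = 35.2000
Bowley skewness = -2.6000 / 35.2000 ≈ -0.074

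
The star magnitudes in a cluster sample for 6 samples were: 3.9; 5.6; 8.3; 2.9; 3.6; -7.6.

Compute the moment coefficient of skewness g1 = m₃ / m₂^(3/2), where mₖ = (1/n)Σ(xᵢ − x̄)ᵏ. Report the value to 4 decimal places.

x̄ = (3.9 + 5.6 + 8.3 + 2.9 + 3.6 - 7.6) / 6 = 2.7833
deviations (xᵢ − x̄): 1.1167, 2.8167, 5.5167, 0.1167, 0.8167, -10.3833
Σ(xᵢ − x̄)² = 148.1083 ⇒ m₂ = 148.1083/6 = 24.68472
Σ(xᵢ − x̄)³ = -927.2876 ⇒ m₃ = -927.2876/6 = -154.54793
m₂^(3/2) = 24.68472^(1.5) = 122.64289
g1 = m₃ / m₂^(3/2) = -154.54793 / 122.64289 ≈ -1.2601

-1.2601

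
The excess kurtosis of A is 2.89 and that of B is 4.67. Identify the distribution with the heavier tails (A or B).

Higher excess kurtosis ⇒ heavier tails relative to the normal distribution.
2.89 vs 4.67: the larger is 4.67, so B has heavier tails.

B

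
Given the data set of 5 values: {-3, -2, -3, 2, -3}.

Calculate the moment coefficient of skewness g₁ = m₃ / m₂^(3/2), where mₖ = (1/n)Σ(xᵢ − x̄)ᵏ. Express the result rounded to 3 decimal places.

x̄ = (-3 - 2 - 3 + 2 - 3) / 5 = -1.8000
deviations (xᵢ − x̄): -1.2000, -0.2000, -1.2000, 3.8000, -1.2000
Σ(xᵢ − x̄)² = 18.8000 ⇒ m₂ = 18.8000/5 = 3.76000
Σ(xᵢ − x̄)³ = 49.6800 ⇒ m₃ = 49.6800/5 = 9.93600
m₂^(3/2) = 3.76000^(1.5) = 7.29091
g₁ = m₃ / m₂^(3/2) = 9.93600 / 7.29091 ≈ 1.363

1.363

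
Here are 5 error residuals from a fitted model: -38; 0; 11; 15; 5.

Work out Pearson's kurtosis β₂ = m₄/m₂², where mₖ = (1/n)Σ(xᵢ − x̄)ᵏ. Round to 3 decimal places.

x̄ = -1.4000
Σ(xᵢ − x̄)² = 1805.2000 ⇒ m₂ = 361.04000
Σ(xᵢ − x̄)⁴ = 1892084.1760 ⇒ m₄ = 378416.83520
m₂² = 130349.88160
β₂ = m₄/m₂² = 378416.83520 / 130349.88160 ≈ 2.903

2.903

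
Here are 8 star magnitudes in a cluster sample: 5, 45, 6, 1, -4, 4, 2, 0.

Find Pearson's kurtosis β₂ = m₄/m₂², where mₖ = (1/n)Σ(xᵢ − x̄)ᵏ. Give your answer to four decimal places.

x̄ = 7.3750
Σ(xᵢ − x̄)² = 1687.8750 ⇒ m₂ = 210.98438
Σ(xᵢ − x̄)⁴ = 2026390.1191 ⇒ m₄ = 253298.76489
m₂² = 44514.40649
β₂ = m₄/m₂² = 253298.76489 / 44514.40649 ≈ 5.6903

5.6903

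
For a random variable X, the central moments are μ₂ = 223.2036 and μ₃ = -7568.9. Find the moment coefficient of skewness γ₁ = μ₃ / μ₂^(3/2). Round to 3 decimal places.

-2.270

σ = √μ₂ = √223.2036 = 14.94000
σ³ = μ₂^(3/2) = 3334.66178
γ₁ = μ₃/σ³ = -7568.9 / 3334.66178 ≈ -2.270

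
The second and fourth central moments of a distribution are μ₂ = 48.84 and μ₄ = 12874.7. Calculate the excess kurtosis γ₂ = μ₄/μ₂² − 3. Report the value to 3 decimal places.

2.397

μ₂² = 48.84² = 2385.34560
μ₄/μ₂² = 12874.7 / 2385.34560 = 5.39741
γ₂ = 5.39741 − 3 ≈ 2.397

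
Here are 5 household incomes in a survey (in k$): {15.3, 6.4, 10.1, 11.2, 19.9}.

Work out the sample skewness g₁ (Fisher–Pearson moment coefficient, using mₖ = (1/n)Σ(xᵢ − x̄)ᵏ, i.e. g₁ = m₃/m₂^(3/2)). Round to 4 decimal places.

0.3191

x̄ = (15.3 + 6.4 + 10.1 + 11.2 + 19.9) / 5 = 12.5800
deviations (xᵢ − x̄): 2.7200, -6.1800, -2.4800, -1.3800, 7.3200
Σ(xᵢ − x̄)² = 107.2280 ⇒ m₂ = 107.2280/5 = 21.44560
Σ(xᵢ − x̄)³ = 158.4367 ⇒ m₃ = 158.4367/5 = 31.68734
m₂^(3/2) = 21.44560^(1.5) = 99.31327
g₁ = m₃ / m₂^(3/2) = 31.68734 / 99.31327 ≈ 0.3191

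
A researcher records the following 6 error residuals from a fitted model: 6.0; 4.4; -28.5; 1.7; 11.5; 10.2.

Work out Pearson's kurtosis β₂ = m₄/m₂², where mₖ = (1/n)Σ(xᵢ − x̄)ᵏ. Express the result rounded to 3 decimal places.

x̄ = 0.8833
Σ(xᵢ − x̄)² = 1102.1083 ⇒ m₂ = 183.68472
Σ(xᵢ − x̄)⁴ = 766502.9435 ⇒ m₄ = 127750.49058
m₂² = 33740.07718
β₂ = m₄/m₂² = 127750.49058 / 33740.07718 ≈ 3.786

3.786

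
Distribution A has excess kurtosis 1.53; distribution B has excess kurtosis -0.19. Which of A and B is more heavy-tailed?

A

Higher excess kurtosis ⇒ heavier tails relative to the normal distribution.
1.53 vs -0.19: the larger is 1.53, so A has heavier tails. (A is leptokurtic — heavier-than-normal tails; the other is platykurtic.)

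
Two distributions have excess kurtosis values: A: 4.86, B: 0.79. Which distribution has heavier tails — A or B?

Higher excess kurtosis ⇒ heavier tails relative to the normal distribution.
4.86 vs 0.79: the larger is 4.86, so A has heavier tails.

A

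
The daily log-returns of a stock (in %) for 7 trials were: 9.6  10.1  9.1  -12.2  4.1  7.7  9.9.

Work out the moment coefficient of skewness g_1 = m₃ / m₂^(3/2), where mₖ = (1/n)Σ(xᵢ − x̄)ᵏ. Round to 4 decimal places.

-1.7857

x̄ = (9.6 + 10.1 + 9.1 - 12.2 + 4.1 + 7.7 + 9.9) / 7 = 5.4714
deviations (xᵢ − x̄): 4.1286, 4.6286, 3.6286, -17.6714, -1.3714, 2.2286, 4.4286
Σ(xᵢ − x̄)² = 390.3743 ⇒ m₂ = 390.3743/7 = 55.76776
Σ(xᵢ − x̄)³ = -5205.7712 ⇒ m₃ = -5205.7712/7 = -743.68160
m₂^(3/2) = 55.76776^(1.5) = 416.46139
g_1 = m₃ / m₂^(3/2) = -743.68160 / 416.46139 ≈ -1.7857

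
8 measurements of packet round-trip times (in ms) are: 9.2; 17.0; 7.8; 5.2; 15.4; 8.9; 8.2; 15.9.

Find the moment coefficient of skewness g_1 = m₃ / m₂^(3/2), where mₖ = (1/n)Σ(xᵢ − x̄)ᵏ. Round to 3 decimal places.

x̄ = (9.2 + 17.0 + 7.8 + 5.2 + 15.4 + 8.9 + 8.2 + 15.9) / 8 = 10.9500
deviations (xᵢ − x̄): -1.7500, 6.0500, -3.1500, -5.7500, 4.4500, -2.0500, -2.7500, 4.9500
Σ(xᵢ − x̄)² = 138.7200 ⇒ m₂ = 138.7200/8 = 17.34000
Σ(xᵢ − x̄)³ = 174.7170 ⇒ m₃ = 174.7170/8 = 21.83963
m₂^(3/2) = 17.34000^(1.5) = 72.20606
g_1 = m₃ / m₂^(3/2) = 21.83963 / 72.20606 ≈ 0.302

0.302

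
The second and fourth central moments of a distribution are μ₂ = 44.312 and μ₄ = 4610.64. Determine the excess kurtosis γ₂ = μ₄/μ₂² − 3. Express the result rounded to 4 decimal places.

μ₂² = 44.312² = 1963.55334
μ₄/μ₂² = 4610.64 / 1963.55334 = 2.34811
γ₂ = 2.34811 − 3 ≈ -0.6519

-0.6519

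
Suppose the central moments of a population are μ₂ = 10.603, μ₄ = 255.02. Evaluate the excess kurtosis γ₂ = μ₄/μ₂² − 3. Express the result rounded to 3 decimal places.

μ₂² = 10.603² = 112.42361
μ₄/μ₂² = 255.02 / 112.42361 = 2.26838
γ₂ = 2.26838 − 3 ≈ -0.732

-0.732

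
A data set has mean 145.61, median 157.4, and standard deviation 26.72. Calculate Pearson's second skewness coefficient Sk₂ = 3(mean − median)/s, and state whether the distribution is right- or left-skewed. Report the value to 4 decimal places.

Sk₂ = 3(145.61 − 157.4) / 26.72 = 3 × -11.7900 / 26.72
    = -35.3700 / 26.72 ≈ -1.3237
Sk₂ < 0 ⇒ mean < median ⇒ left-skewed (negative skew).

-1.3237, left-skewed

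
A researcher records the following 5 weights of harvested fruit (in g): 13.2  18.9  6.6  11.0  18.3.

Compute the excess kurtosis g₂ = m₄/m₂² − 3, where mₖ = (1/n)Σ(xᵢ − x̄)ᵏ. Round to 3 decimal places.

-1.346

x̄ = 13.6000
Σ(xᵢ − x̄)² = 106.1000 ⇒ m₂ = 21.22000
Σ(xᵢ − x̄)⁴ = 3723.7394 ⇒ m₄ = 744.74788
m₂² = 450.28840
g₂ = m₄/m₂² − 3 = 1.65394 − 3 ≈ -1.346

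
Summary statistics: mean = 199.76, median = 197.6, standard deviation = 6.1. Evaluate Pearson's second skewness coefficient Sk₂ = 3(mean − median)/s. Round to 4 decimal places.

Sk₂ = 3(199.76 − 197.6) / 6.1 = 3 × 2.1600 / 6.1
    = 6.4800 / 6.1 ≈ 1.0623

1.0623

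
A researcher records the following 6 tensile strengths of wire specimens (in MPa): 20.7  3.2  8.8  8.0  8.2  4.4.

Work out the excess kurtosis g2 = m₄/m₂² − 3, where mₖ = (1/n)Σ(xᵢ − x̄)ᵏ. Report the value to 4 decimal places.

x̄ = 8.8833
Σ(xᵢ − x̄)² = 193.2883 ⇒ m₂ = 32.21472
Σ(xᵢ − x̄)⁴ = 20945.7014 ⇒ m₄ = 3490.95023
m₂² = 1037.78833
g2 = m₄/m₂² − 3 = 3.36384 − 3 ≈ 0.3638

0.3638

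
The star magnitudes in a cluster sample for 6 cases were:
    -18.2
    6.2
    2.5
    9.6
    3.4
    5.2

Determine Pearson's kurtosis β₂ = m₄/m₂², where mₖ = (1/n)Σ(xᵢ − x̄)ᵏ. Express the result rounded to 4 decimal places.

x̄ = 1.4500
Σ(xᵢ − x̄)² = 494.0750 ⇒ m₂ = 82.34583
Σ(xᵢ − x̄)⁴ = 154225.0283 ⇒ m₄ = 25704.17139
m₂² = 6780.83627
β₂ = m₄/m₂² = 25704.17139 / 6780.83627 ≈ 3.7907

3.7907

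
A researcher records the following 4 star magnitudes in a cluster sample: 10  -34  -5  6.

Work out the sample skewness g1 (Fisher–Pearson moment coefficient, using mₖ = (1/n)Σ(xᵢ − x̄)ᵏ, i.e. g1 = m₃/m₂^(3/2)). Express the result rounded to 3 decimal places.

-0.835

x̄ = (10 - 34 - 5 + 6) / 4 = -5.7500
deviations (xᵢ − x̄): 15.7500, -28.2500, 0.7500, 11.7500
Σ(xᵢ − x̄)² = 1184.7500 ⇒ m₂ = 1184.7500/4 = 296.18750
Σ(xᵢ − x̄)³ = -17015.6250 ⇒ m₃ = -17015.6250/4 = -4253.90625
m₂^(3/2) = 296.18750^(1.5) = 5097.41613
g1 = m₃ / m₂^(3/2) = -4253.90625 / 5097.41613 ≈ -0.835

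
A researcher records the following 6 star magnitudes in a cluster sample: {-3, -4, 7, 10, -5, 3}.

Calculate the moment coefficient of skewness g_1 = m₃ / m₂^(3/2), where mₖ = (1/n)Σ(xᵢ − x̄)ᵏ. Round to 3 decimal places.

0.310

x̄ = (-3 - 4 + 7 + 10 - 5 + 3) / 6 = 1.3333
deviations (xᵢ − x̄): -4.3333, -5.3333, 5.6667, 8.6667, -6.3333, 1.6667
Σ(xᵢ − x̄)² = 197.3333 ⇒ m₂ = 197.3333/6 = 32.88889
Σ(xᵢ − x̄)³ = 350.4444 ⇒ m₃ = 350.4444/6 = 58.40741
m₂^(3/2) = 32.88889^(1.5) = 188.61395
g_1 = m₃ / m₂^(3/2) = 58.40741 / 188.61395 ≈ 0.310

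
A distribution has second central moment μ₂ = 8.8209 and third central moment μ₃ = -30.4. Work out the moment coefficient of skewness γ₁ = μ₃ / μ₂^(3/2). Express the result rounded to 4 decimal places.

σ = √μ₂ = √8.8209 = 2.97000
σ³ = μ₂^(3/2) = 26.19807
γ₁ = μ₃/σ³ = -30.4 / 26.19807 ≈ -1.1604

-1.1604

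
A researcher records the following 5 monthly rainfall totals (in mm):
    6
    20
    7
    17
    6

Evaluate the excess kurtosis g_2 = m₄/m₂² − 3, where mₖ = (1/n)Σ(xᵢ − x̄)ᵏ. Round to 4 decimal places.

-1.6680

x̄ = 11.2000
Σ(xᵢ − x̄)² = 182.8000 ⇒ m₂ = 36.56000
Σ(xᵢ − x̄)⁴ = 8902.0960 ⇒ m₄ = 1780.41920
m₂² = 1336.63360
g_2 = m₄/m₂² − 3 = 1.33202 − 3 ≈ -1.6680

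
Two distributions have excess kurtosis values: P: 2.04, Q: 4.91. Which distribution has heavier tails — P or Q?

Q

Higher excess kurtosis ⇒ heavier tails relative to the normal distribution.
2.04 vs 4.91: the larger is 4.91, so Q has heavier tails.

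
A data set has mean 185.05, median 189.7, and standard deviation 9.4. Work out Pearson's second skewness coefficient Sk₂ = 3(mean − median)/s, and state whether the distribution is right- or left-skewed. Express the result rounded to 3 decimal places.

Sk₂ = 3(185.05 − 189.7) / 9.4 = 3 × -4.6500 / 9.4
    = -13.9500 / 9.4 ≈ -1.484
Sk₂ < 0 ⇒ mean < median ⇒ left-skewed (negative skew).

-1.484, left-skewed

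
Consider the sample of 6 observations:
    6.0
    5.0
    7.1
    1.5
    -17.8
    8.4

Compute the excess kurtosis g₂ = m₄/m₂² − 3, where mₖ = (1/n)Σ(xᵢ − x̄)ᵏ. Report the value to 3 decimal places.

x̄ = 1.7000
Σ(xᵢ − x̄)² = 483.7200 ⇒ m₂ = 80.62000
Σ(xᵢ − x̄)⁴ = 147915.9540 ⇒ m₄ = 24652.65900
m₂² = 6499.58440
g₂ = m₄/m₂² − 3 = 3.79296 − 3 ≈ 0.793

0.793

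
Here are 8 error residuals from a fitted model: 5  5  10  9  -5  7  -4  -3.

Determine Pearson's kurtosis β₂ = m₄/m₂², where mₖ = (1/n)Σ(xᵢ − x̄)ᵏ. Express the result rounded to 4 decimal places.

x̄ = 3.0000
Σ(xᵢ − x̄)² = 258.0000 ⇒ m₂ = 32.25000
Σ(xᵢ − x̄)⁴ = 11778.0000 ⇒ m₄ = 1472.25000
m₂² = 1040.06250
β₂ = m₄/m₂² = 1472.25000 / 1040.06250 ≈ 1.4155

1.4155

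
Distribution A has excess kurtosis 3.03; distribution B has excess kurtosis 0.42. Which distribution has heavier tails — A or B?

A

Higher excess kurtosis ⇒ heavier tails relative to the normal distribution.
3.03 vs 0.42: the larger is 3.03, so A has heavier tails.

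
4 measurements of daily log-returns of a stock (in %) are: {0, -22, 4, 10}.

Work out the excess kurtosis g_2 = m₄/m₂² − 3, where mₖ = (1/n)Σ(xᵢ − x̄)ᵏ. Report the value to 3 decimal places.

x̄ = -2.0000
Σ(xᵢ − x̄)² = 584.0000 ⇒ m₂ = 146.00000
Σ(xᵢ − x̄)⁴ = 182048.0000 ⇒ m₄ = 45512.00000
m₂² = 21316.00000
g_2 = m₄/m₂² − 3 = 2.13511 − 3 ≈ -0.865

-0.865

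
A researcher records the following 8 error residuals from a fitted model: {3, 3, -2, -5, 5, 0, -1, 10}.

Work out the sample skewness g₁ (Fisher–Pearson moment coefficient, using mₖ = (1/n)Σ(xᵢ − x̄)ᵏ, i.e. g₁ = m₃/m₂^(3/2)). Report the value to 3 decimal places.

x̄ = (3 + 3 - 2 - 5 + 5 + 0 - 1 + 10) / 8 = 1.6250
deviations (xᵢ − x̄): 1.3750, 1.3750, -3.6250, -6.6250, 3.3750, -1.6250, -2.6250, 8.3750
Σ(xᵢ − x̄)² = 151.8750 ⇒ m₂ = 151.8750/8 = 18.98438
Σ(xᵢ − x̄)³ = 270.2813 ⇒ m₃ = 270.2813/8 = 33.78516
m₂^(3/2) = 18.98438^(1.5) = 82.71694
g₁ = m₃ / m₂^(3/2) = 33.78516 / 82.71694 ≈ 0.408

0.408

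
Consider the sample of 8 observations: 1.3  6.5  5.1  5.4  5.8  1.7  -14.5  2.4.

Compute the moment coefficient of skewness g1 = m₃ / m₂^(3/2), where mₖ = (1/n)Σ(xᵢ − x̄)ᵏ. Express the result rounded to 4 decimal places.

-1.9001

x̄ = (1.3 + 6.5 + 5.1 + 5.4 + 5.8 + 1.7 - 14.5 + 2.4) / 8 = 1.7125
deviations (xᵢ − x̄): -0.4125, 4.7875, 3.3875, 3.6875, 4.0875, -0.0125, -16.2125, 0.6875
Σ(xᵢ − x̄)² = 328.1887 ⇒ m₂ = 328.1887/8 = 41.02359
Σ(xᵢ − x̄)³ = -3994.0861 ⇒ m₃ = -3994.0861/8 = -499.26076
m₂^(3/2) = 41.02359^(1.5) = 262.75474
g1 = m₃ / m₂^(3/2) = -499.26076 / 262.75474 ≈ -1.9001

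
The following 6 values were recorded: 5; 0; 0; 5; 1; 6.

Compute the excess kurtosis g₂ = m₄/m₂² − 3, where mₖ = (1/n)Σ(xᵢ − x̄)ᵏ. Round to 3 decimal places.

-1.867

x̄ = 2.8333
Σ(xᵢ − x̄)² = 38.8333 ⇒ m₂ = 6.47222
Σ(xᵢ − x̄)⁴ = 284.8194 ⇒ m₄ = 47.46991
m₂² = 41.88966
g₂ = m₄/m₂² − 3 = 1.13321 − 3 ≈ -1.867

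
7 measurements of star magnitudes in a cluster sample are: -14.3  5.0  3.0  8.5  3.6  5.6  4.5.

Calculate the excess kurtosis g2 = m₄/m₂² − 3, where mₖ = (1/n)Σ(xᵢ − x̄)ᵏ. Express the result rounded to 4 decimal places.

x̄ = 2.2714
Σ(xᵢ − x̄)² = 339.1943 ⇒ m₂ = 48.45633
Σ(xᵢ − x̄)⁴ = 77123.1911 ⇒ m₄ = 11017.59874
m₂² = 2348.01558
g2 = m₄/m₂² − 3 = 4.69230 − 3 ≈ 1.6923

1.6923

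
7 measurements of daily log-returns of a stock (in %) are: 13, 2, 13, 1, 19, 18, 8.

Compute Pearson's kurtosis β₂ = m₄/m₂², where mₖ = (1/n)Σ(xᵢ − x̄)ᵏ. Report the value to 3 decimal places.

1.605

x̄ = 10.5714
Σ(xᵢ − x̄)² = 309.7143 ⇒ m₂ = 44.24490
Σ(xᵢ − x̄)⁴ = 21995.8834 ⇒ m₄ = 3142.26905
m₂² = 1957.61100
β₂ = m₄/m₂² = 3142.26905 / 1957.61100 ≈ 1.605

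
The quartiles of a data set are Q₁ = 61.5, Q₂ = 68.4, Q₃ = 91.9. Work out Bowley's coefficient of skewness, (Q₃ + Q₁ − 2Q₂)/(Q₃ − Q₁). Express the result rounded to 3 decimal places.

0.546

numerator: Q₃ + Q₁ − 2Q₂ = 91.9 + 61.5 − 2×68.4 = 16.6000
denominator: Q₃ − Q₁ = 91.9 − 61.5 = 30.4000
Bowley skewness = 16.6000 / 30.4000 ≈ 0.546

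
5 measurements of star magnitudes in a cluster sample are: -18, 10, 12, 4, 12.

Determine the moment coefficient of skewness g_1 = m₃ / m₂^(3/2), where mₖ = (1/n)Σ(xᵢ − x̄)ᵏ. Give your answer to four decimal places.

-1.2753

x̄ = (-18 + 10 + 12 + 4 + 12) / 5 = 4.0000
deviations (xᵢ − x̄): -22.0000, 6.0000, 8.0000, 0.0000, 8.0000
Σ(xᵢ − x̄)² = 648.0000 ⇒ m₂ = 648.0000/5 = 129.60000
Σ(xᵢ − x̄)³ = -9408.0000 ⇒ m₃ = -9408.0000/5 = -1881.60000
m₂^(3/2) = 129.60000^(1.5) = 1475.39227
g_1 = m₃ / m₂^(3/2) = -1881.60000 / 1475.39227 ≈ -1.2753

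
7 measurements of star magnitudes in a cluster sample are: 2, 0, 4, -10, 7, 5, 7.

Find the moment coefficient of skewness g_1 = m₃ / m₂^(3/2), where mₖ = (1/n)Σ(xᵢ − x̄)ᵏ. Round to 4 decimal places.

-1.3319

x̄ = (2 + 0 + 4 - 10 + 7 + 5 + 7) / 7 = 2.1429
deviations (xᵢ − x̄): -0.1429, -2.1429, 1.8571, -12.1429, 4.8571, 2.8571, 4.8571
Σ(xᵢ − x̄)² = 210.8571 ⇒ m₂ = 210.8571/7 = 30.12245
Σ(xᵢ − x̄)³ = -1541.3878 ⇒ m₃ = -1541.3878/7 = -220.19825
m₂^(3/2) = 30.12245^(1.5) = 165.32381
g_1 = m₃ / m₂^(3/2) = -220.19825 / 165.32381 ≈ -1.3319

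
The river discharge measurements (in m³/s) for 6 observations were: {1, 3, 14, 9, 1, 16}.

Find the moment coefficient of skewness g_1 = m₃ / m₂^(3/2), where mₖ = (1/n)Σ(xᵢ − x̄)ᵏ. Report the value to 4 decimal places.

0.2696

x̄ = (1 + 3 + 14 + 9 + 1 + 16) / 6 = 7.3333
deviations (xᵢ − x̄): -6.3333, -4.3333, 6.6667, 1.6667, -6.3333, 8.6667
Σ(xᵢ − x̄)² = 221.3333 ⇒ m₂ = 221.3333/6 = 36.88889
Σ(xᵢ − x̄)³ = 362.4444 ⇒ m₃ = 362.4444/6 = 60.40741
m₂^(3/2) = 36.88889^(1.5) = 224.04918
g_1 = m₃ / m₂^(3/2) = 60.40741 / 224.04918 ≈ 0.2696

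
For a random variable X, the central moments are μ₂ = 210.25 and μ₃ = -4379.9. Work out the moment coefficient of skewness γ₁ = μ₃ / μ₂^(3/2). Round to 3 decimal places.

-1.437

σ = √μ₂ = √210.25 = 14.50000
σ³ = μ₂^(3/2) = 3048.62500
γ₁ = μ₃/σ³ = -4379.9 / 3048.62500 ≈ -1.437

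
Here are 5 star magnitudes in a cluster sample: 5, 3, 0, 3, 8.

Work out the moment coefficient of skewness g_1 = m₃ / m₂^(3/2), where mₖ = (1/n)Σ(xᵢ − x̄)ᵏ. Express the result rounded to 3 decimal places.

0.217

x̄ = (5 + 3 + 0 + 3 + 8) / 5 = 3.8000
deviations (xᵢ − x̄): 1.2000, -0.8000, -3.8000, -0.8000, 4.2000
Σ(xᵢ − x̄)² = 34.8000 ⇒ m₂ = 34.8000/5 = 6.96000
Σ(xᵢ − x̄)³ = 19.9200 ⇒ m₃ = 19.9200/5 = 3.98400
m₂^(3/2) = 6.96000^(1.5) = 18.36174
g_1 = m₃ / m₂^(3/2) = 3.98400 / 18.36174 ≈ 0.217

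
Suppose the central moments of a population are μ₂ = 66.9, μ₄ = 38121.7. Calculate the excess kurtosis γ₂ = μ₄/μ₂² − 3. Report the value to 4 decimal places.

μ₂² = 66.9² = 4475.61000
μ₄/μ₂² = 38121.7 / 4475.61000 = 8.51765
γ₂ = 8.51765 − 3 ≈ 5.5177

5.5177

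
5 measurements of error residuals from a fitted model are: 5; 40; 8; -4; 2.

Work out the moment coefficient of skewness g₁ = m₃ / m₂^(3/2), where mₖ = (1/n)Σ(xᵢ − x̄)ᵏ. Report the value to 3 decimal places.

x̄ = (5 + 40 + 8 - 4 + 2) / 5 = 10.2000
deviations (xᵢ − x̄): -5.2000, 29.8000, -2.2000, -14.2000, -8.2000
Σ(xᵢ − x̄)² = 1188.8000 ⇒ m₂ = 1188.8000/5 = 237.76000
Σ(xᵢ − x̄)³ = 22897.6800 ⇒ m₃ = 22897.6800/5 = 4579.53600
m₂^(3/2) = 237.76000^(1.5) = 3666.13276
g₁ = m₃ / m₂^(3/2) = 4579.53600 / 3666.13276 ≈ 1.249

1.249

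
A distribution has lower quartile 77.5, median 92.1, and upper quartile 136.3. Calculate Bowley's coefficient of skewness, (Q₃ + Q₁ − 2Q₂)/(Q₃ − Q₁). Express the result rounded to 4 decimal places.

0.5034

numerator: Q₃ + Q₁ − 2Q₂ = 136.3 + 77.5 − 2×92.1 = 29.6000
denominator: Q₃ − Q₁ = 136.3 − 77.5 = 58.8000
Bowley skewness = 29.6000 / 58.8000 ≈ 0.5034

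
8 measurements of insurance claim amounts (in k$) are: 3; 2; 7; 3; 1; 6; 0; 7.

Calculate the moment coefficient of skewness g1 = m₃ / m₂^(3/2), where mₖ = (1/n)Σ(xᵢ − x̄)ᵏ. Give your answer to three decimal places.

0.150

x̄ = (3 + 2 + 7 + 3 + 1 + 6 + 0 + 7) / 8 = 3.6250
deviations (xᵢ − x̄): -0.6250, -1.6250, 3.3750, -0.6250, -2.6250, 2.3750, -3.6250, 3.3750
Σ(xᵢ − x̄)² = 51.8750 ⇒ m₂ = 51.8750/8 = 6.48438
Σ(xᵢ − x̄)³ = 19.7813 ⇒ m₃ = 19.7813/8 = 2.47266
m₂^(3/2) = 6.48438^(1.5) = 16.51210
g1 = m₃ / m₂^(3/2) = 2.47266 / 16.51210 ≈ 0.150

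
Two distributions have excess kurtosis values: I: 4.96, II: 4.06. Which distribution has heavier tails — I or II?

I

Higher excess kurtosis ⇒ heavier tails relative to the normal distribution.
4.96 vs 4.06: the larger is 4.96, so I has heavier tails.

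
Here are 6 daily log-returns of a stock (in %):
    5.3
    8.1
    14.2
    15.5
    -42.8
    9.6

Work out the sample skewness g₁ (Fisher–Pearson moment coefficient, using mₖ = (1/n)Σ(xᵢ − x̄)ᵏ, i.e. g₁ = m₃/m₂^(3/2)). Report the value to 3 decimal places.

-1.671

x̄ = (5.3 + 8.1 + 14.2 + 15.5 - 42.8 + 9.6) / 6 = 1.6500
deviations (xᵢ − x̄): 3.6500, 6.4500, 12.5500, 13.8500, -44.4500, 7.9500
Σ(xᵢ − x̄)² = 2443.2550 ⇒ m₂ = 2443.2550/6 = 407.20917
Σ(xᵢ − x̄)³ = -82371.6000 ⇒ m₃ = -82371.6000/6 = -13728.60000
m₂^(3/2) = 407.20917^(1.5) = 8217.24657
g₁ = m₃ / m₂^(3/2) = -13728.60000 / 8217.24657 ≈ -1.671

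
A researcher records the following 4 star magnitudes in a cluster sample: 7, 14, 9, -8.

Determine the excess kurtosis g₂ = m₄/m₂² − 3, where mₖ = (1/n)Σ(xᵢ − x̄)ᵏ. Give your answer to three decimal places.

x̄ = 5.5000
Σ(xᵢ − x̄)² = 269.0000 ⇒ m₂ = 67.25000
Σ(xᵢ − x̄)⁴ = 38590.2500 ⇒ m₄ = 9647.56250
m₂² = 4522.56250
g₂ = m₄/m₂² − 3 = 2.13321 − 3 ≈ -0.867

-0.867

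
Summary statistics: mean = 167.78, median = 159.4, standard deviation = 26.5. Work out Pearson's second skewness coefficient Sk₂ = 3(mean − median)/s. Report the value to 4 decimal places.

0.9487

Sk₂ = 3(167.78 − 159.4) / 26.5 = 3 × 8.3800 / 26.5
    = 25.1400 / 26.5 ≈ 0.9487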